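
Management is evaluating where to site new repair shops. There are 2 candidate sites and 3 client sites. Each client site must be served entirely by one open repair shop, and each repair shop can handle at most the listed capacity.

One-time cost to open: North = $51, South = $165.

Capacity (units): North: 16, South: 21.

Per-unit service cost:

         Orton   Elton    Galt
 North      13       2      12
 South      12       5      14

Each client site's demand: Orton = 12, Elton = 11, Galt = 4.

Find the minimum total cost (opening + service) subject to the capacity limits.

Minimum total cost: 430

Open {North, South}: Orton→South 12·12=144, Elton→North 2·11=22, Galt→North 12·4=48.
Loads: North carries 15/16, South carries 12/21. Service 214; fixed 216; total 430.
Next best feasible plan costs 438.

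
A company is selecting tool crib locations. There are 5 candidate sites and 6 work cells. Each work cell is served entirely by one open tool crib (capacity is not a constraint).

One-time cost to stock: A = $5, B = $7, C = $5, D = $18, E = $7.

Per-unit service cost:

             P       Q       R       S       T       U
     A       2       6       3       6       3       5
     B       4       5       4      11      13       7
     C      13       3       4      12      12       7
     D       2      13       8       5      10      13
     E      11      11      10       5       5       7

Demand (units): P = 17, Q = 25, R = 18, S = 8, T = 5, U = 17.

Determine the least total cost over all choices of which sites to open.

Minimum total cost: 320

For any fixed open set, each work cell goes to its cheapest open site; total = fixed + service.
{A, C, E}: P→A 2·17=34, Q→C 3·25=75, R→A 3·18=54, S→E 5·8=40, T→A 3·5=15, U→A 5·17=85. Service 303; fixed 17; total 320.
{A, C}: service 311 + fixed 10 = 321
{A, B, C, E}: P→A 2·17=34, Q→C 3·25=75, R→A 3·18=54, S→E 5·8=40, T→A 3·5=15, U→A 5·17=85. Service 303; fixed 24; total 327.
{A, B, C, D, E}: service 303 + fixed 42 = 345
No other subset beats 320.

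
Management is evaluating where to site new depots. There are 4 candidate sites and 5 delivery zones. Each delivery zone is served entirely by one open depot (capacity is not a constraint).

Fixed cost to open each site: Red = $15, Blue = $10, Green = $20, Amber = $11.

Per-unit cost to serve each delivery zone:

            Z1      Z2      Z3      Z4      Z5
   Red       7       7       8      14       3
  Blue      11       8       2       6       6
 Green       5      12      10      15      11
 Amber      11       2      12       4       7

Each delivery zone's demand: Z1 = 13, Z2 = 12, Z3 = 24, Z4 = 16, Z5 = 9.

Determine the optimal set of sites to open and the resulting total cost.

For any fixed open set, each delivery zone goes to its cheapest open site; total = fixed + service.
{Red, Blue, Green, Amber}: Z1→Green 5·13=65, Z2→Amber 2·12=24, Z3→Blue 2·24=48, Z4→Amber 4·16=64, Z5→Red 3·9=27. Service 228; fixed 56; total 284.
{Red, Blue, Amber}: Z1→Red 7·13=91, Z2→Amber 2·12=24, Z3→Blue 2·24=48, Z4→Amber 4·16=64, Z5→Red 3·9=27. Service 254; fixed 36; total 290.
{Blue, Green, Amber}: service 255 + fixed 41 = 296
{Blue}: service 437 + fixed 10 = 447
No other subset beats 284.

Open Red, Blue, Green and Amber; minimum total cost 284.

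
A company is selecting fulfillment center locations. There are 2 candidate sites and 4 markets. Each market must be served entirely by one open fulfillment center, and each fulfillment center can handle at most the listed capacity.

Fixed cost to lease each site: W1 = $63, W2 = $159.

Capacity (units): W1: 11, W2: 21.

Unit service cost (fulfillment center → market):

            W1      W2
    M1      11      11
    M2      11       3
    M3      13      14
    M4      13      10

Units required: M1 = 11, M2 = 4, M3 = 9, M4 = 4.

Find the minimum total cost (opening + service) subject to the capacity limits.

Open {W1, W2}: M1→W2 11·11=121, M2→W2 3·4=12, M3→W1 13·9=117, M4→W2 10·4=40.
Loads: W1 carries 9/11, W2 carries 19/21. Service 290; fixed 222; total 512.
Next best feasible plan costs 521.

Minimum total cost: 512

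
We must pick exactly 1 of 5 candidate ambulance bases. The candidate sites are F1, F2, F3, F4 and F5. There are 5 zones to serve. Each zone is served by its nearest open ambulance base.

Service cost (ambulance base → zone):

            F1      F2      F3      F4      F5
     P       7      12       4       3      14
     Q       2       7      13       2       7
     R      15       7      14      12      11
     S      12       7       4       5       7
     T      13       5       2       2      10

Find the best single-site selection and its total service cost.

Choose F4 only; total service cost 24.

With exactly 1 open, each zone uses its cheapest among the chosen.
{F4}: P→F4 3, Q→F4 2, R→F4 12, S→F4 5, T→F4 2. Service cost 24.
{F3}: service cost 37
{F2}: service cost 38
Among all 5 size-1 choices, {F4} is lowest.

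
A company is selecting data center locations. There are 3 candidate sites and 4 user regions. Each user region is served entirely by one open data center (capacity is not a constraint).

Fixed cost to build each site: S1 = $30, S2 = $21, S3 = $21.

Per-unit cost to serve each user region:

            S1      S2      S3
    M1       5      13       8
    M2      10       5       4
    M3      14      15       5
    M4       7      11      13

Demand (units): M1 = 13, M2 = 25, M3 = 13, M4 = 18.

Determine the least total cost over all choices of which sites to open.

For any fixed open set, each user region goes to its cheapest open site; total = fixed + service.
{S1, S3}: M1→S1 5·13=65, M2→S3 4·25=100, M3→S3 5·13=65, M4→S1 7·18=126. Service 356; fixed 51; total 407.
{S1, S2, S3}: M1→S1 5·13=65, M2→S3 4·25=100, M3→S3 5·13=65, M4→S1 7·18=126. Service 356; fixed 72; total 428.
{S2, S3}: service 467 + fixed 42 = 509
{S2}: service 687 + fixed 21 = 708
(All 7 nonempty subsets were checked; S1 and S3 is lowest.)

Minimum total cost: 407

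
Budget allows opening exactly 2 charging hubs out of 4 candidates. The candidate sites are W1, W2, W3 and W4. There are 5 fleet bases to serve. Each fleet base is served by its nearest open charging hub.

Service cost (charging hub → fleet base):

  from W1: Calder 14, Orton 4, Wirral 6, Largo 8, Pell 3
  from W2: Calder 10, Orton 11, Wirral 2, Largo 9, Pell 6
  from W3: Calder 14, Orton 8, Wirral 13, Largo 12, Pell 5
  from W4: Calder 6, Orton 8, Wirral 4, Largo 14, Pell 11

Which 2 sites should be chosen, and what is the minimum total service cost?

Choose W1 and W4; total service cost 25.

With exactly 2 open, each fleet base uses its cheapest among the chosen.
{W1, W4}: Calder→W4 6, Orton→W1 4, Wirral→W4 4, Largo→W1 8, Pell→W1 3. Service cost 25.
{W1, W2}: service cost 27
{W2, W4}: service cost 31
Among all 6 size-2 choices, {W1, W4} is lowest.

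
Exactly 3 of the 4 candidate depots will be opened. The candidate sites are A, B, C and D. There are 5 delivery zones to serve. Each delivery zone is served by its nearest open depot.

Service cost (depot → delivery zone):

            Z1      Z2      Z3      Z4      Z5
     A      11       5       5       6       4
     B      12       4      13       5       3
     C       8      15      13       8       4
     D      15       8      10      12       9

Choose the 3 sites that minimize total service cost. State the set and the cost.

Choose A, B and C; total service cost 25.

With exactly 3 open, each delivery zone uses its cheapest among the chosen.
{A, B, C}: Z1→C 8, Z2→B 4, Z3→A 5, Z4→B 5, Z5→B 3. Service cost 25.
{A, B, D}: service cost 28
{A, C, D}: service cost 28
Among all 4 size-3 choices, {A, B, C} is lowest.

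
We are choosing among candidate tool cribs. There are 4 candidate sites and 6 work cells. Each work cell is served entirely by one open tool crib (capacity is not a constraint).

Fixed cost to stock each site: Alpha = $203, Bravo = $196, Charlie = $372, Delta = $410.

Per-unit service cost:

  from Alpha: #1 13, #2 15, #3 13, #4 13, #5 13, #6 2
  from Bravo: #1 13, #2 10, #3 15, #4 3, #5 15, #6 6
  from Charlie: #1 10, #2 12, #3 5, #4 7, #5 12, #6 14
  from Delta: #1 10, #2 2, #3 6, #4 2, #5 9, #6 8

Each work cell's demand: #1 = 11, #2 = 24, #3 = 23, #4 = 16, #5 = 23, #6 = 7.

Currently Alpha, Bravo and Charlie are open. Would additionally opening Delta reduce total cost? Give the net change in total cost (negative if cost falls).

No — net change +133 (cost rises by 133).

Current service cost with {Alpha, Bravo, Charlie}: 803.
Adding Delta: each work cell re-picks its cheapest; new service cost 526, saving 277.
Extra fixed cost: 410. Net change = 410 − 277 = 133.
(Totals: 1574 → 1707.)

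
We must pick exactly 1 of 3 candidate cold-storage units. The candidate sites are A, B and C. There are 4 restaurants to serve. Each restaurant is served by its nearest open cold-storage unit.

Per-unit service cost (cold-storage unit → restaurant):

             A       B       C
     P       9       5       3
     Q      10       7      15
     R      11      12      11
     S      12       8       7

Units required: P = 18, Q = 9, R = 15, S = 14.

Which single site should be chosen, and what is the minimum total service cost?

Choose B only; total service cost 445.

With exactly 1 open, each restaurant uses its cheapest among the chosen.
{B}: P→B 5·18=90, Q→B 7·9=63, R→B 12·15=180, S→B 8·14=112. Service cost 445.
{C}: service cost 452
{A}: service cost 585
Among all 3 size-1 choices, {B} is lowest.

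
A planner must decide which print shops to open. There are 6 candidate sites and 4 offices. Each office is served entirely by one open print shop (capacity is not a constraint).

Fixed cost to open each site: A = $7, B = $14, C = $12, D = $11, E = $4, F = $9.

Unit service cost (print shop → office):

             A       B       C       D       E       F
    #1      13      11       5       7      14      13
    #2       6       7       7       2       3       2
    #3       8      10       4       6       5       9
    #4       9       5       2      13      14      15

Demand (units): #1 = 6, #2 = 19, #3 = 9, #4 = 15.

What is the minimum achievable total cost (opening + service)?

For any fixed open set, each office goes to its cheapest open site; total = fixed + service.
{C, F}: #1→C 5·6=30, #2→F 2·19=38, #3→C 4·9=36, #4→C 2·15=30. Service 134; fixed 21; total 155.
{C, D}: #1→C 5·6=30, #2→D 2·19=38, #3→C 4·9=36, #4→C 2·15=30. Service 134; fixed 23; total 157.
{C, E, F}: service 134 + fixed 25 = 159
{A, B, C, D, E, F}: #1→C 5·6=30, #2→D 2·19=38, #3→C 4·9=36, #4→C 2·15=30. Service 134; fixed 57; total 191.
No other subset beats 155.

Minimum total cost: 155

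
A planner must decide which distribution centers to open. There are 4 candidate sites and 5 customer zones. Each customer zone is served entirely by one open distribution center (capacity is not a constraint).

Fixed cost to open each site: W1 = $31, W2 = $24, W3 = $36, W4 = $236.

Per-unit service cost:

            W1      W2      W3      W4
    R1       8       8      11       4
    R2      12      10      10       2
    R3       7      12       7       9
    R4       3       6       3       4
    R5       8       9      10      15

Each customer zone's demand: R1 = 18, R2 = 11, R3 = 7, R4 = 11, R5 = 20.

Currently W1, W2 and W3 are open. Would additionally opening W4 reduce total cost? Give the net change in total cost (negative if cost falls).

Current service cost with {W1, W2, W3}: 496.
Adding W4: each customer zone re-picks its cheapest; new service cost 336, saving 160.
Extra fixed cost: 236. Net change = 236 − 160 = 76.
(Totals: 587 → 663.)

No — net change +76 (cost rises by 76).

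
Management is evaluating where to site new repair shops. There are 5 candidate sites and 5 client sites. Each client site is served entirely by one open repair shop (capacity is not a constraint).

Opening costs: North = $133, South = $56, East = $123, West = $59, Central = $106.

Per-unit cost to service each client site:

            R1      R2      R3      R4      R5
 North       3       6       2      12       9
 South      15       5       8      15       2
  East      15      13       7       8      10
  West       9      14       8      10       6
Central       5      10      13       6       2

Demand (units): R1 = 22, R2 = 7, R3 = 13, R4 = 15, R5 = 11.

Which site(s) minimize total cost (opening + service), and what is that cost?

For any fixed open set, each client site goes to its cheapest open site; total = fixed + service.
{North, Central}: R1→North 3·22=66, R2→North 6·7=42, R3→North 2·13=26, R4→Central 6·15=90, R5→Central 2·11=22. Service 246; fixed 239; total 485.
{North, South}: service 329 + fixed 189 = 518
{South, Central}: service 361 + fixed 162 = 523
{North, South, East, West, Central}: service 239 + fixed 477 = 716
No other subset beats 485.

Open North and Central; minimum total cost 485.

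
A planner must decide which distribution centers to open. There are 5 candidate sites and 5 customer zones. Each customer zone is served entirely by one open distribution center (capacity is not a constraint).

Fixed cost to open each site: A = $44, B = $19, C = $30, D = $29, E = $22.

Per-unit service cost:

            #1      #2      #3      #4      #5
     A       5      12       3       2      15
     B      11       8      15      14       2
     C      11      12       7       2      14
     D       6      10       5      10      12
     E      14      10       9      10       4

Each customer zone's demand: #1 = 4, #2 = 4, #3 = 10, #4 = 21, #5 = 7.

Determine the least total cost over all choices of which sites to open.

Minimum total cost: 201

For any fixed open set, each customer zone goes to its cheapest open site; total = fixed + service.
{A, B}: #1→A 5·4=20, #2→B 8·4=32, #3→A 3·10=30, #4→A 2·21=42, #5→B 2·7=14. Service 138; fixed 63; total 201.
{A, B, E}: #1→A 5·4=20, #2→B 8·4=32, #3→A 3·10=30, #4→A 2·21=42, #5→B 2·7=14. Service 138; fixed 85; total 223.
{A, E}: service 160 + fixed 66 = 226
{A, B, C, D, E}: service 138 + fixed 144 = 282
No other subset beats 201.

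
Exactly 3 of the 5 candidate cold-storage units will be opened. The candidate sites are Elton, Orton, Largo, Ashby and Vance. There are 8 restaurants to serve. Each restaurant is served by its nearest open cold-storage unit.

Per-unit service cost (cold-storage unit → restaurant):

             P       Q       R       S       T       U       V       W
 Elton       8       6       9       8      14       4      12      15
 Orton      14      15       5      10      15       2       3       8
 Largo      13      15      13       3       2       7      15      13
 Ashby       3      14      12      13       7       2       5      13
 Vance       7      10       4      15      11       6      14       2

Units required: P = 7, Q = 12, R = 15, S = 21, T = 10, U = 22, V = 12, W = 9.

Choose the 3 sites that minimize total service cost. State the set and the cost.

Choose Largo, Ashby and Vance; total service cost 406.

With exactly 3 open, each restaurant uses its cheapest among the chosen.
{Largo, Ashby, Vance}: P→Ashby 3·7=21, Q→Vance 10·12=120, R→Vance 4·15=60, S→Largo 3·21=63, T→Largo 2·10=20, U→Ashby 2·22=44, V→Ashby 5·12=60, W→Vance 2·9=18. Service cost 406.
{Orton, Largo, Vance}: service cost 410
{Elton, Orton, Largo}: service cost 438
Among all 10 size-3 choices, {Largo, Ashby, Vance} is lowest.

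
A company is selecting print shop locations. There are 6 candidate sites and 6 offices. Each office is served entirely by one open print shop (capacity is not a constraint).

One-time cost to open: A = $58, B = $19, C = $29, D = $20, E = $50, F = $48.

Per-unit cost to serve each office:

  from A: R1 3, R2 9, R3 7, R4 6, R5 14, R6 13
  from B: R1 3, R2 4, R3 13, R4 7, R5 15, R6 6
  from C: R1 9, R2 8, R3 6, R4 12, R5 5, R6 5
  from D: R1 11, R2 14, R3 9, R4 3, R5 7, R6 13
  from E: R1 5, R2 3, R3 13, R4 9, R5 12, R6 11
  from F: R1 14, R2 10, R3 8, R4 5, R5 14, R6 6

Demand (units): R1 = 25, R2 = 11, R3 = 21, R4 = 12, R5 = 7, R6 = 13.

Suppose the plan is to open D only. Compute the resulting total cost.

Total cost: 892

Each office is assigned to its cheapest site among the open ones.
{D}: R1→D 11·25=275, R2→D 14·11=154, R3→D 9·21=189, R4→D 3·12=36, R5→D 7·7=49, R6→D 13·13=169. Service 872; fixed 20; total 892.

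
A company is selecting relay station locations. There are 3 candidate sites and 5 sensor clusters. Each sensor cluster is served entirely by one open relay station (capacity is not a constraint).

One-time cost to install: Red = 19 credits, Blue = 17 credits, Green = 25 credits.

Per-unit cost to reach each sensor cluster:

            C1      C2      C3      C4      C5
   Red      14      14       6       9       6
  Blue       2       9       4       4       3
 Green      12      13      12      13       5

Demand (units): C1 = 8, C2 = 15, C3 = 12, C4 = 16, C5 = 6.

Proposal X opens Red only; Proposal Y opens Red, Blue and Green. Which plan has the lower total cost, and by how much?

Proposal X: {Red}: C1→Red 14·8=112, C2→Red 14·15=210, C3→Red 6·12=72, C4→Red 9·16=144, C5→Red 6·6=36. Service 574; fixed 19; total 593.
Proposal Y: {Red, Blue, Green}: C1→Blue 2·8=16, C2→Blue 9·15=135, C3→Blue 4·12=48, C4→Blue 4·16=64, C5→Blue 3·6=18. Service 281; fixed 61; total 342.
Difference: |593 − 342| = 251.

Proposal Y is cheaper by 251.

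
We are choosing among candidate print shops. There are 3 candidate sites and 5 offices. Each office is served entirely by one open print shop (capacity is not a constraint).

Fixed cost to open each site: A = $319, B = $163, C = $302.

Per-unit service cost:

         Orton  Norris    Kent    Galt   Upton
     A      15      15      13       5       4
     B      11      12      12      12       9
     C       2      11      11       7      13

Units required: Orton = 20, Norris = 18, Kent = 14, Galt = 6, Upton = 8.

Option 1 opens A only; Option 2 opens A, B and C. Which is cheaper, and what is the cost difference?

Option 1: {A}: Orton→A 15·20=300, Norris→A 15·18=270, Kent→A 13·14=182, Galt→A 5·6=30, Upton→A 4·8=32. Service 814; fixed 319; total 1133.
Option 2: {A, B, C}: Orton→C 2·20=40, Norris→C 11·18=198, Kent→C 11·14=154, Galt→A 5·6=30, Upton→A 4·8=32. Service 454; fixed 784; total 1238.
Difference: |1133 − 1238| = 105.

Option 1 is cheaper by 105.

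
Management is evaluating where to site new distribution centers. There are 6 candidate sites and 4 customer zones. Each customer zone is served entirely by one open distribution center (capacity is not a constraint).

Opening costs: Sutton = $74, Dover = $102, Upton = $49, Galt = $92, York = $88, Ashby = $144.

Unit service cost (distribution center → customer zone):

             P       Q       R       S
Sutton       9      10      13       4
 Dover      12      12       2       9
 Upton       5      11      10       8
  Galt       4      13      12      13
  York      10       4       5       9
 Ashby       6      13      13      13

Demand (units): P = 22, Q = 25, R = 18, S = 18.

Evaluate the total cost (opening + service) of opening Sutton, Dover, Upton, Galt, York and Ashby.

Each customer zone is assigned to its cheapest site among the open ones.
{Sutton, Dover, Upton, Galt, York, Ashby}: P→Galt 4·22=88, Q→York 4·25=100, R→Dover 2·18=36, S→Sutton 4·18=72. Service 296; fixed 549; total 845.

Total cost: 845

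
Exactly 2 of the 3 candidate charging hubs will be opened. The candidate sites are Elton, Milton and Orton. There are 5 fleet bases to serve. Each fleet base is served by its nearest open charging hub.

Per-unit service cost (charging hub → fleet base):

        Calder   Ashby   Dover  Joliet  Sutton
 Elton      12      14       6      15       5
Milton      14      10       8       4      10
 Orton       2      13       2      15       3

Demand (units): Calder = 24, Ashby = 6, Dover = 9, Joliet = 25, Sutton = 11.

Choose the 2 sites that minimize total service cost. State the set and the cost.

Choose Milton and Orton; total service cost 259.

With exactly 2 open, each fleet base uses its cheapest among the chosen.
{Milton, Orton}: Calder→Orton 2·24=48, Ashby→Milton 10·6=60, Dover→Orton 2·9=18, Joliet→Milton 4·25=100, Sutton→Orton 3·11=33. Service cost 259.
{Elton, Orton}: service cost 552
{Elton, Milton}: service cost 557
Among all 3 size-2 choices, {Milton, Orton} is lowest.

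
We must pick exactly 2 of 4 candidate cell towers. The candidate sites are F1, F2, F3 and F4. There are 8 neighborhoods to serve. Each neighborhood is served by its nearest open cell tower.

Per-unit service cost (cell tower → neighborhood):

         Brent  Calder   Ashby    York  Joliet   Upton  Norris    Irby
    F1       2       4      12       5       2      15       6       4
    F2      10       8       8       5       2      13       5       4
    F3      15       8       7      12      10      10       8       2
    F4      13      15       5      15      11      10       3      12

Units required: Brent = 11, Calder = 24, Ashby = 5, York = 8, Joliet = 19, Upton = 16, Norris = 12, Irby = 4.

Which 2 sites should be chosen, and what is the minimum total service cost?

Choose F1 and F4; total service cost 433.

With exactly 2 open, each neighborhood uses its cheapest among the chosen.
{F1, F4}: Brent→F1 2·11=22, Calder→F1 4·24=96, Ashby→F4 5·5=25, York→F1 5·8=40, Joliet→F1 2·19=38, Upton→F4 10·16=160, Norris→F4 3·12=36, Irby→F1 4·4=16. Service cost 433.
{F1, F3}: service cost 471
{F1, F2}: service cost 520
Among all 6 size-2 choices, {F1, F4} is lowest.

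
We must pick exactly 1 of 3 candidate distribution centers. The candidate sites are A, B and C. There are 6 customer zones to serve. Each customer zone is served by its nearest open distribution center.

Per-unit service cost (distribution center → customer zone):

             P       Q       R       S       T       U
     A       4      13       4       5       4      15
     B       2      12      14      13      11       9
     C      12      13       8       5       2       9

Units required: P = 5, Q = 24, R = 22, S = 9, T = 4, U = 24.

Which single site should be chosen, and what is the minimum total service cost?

Choose C only; total service cost 817.

With exactly 1 open, each customer zone uses its cheapest among the chosen.
{C}: P→C 12·5=60, Q→C 13·24=312, R→C 8·22=176, S→C 5·9=45, T→C 2·4=8, U→C 9·24=216. Service cost 817.
{A}: service cost 841
{B}: service cost 983
Among all 3 size-1 choices, {C} is lowest.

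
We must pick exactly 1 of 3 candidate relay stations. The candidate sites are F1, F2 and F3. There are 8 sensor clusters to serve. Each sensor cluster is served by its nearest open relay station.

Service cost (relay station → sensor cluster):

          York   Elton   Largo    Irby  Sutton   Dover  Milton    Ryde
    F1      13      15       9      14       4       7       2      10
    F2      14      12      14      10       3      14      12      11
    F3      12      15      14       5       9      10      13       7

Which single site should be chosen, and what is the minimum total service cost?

Choose F1 only; total service cost 74.

With exactly 1 open, each sensor cluster uses its cheapest among the chosen.
{F1}: York→F1 13, Elton→F1 15, Largo→F1 9, Irby→F1 14, Sutton→F1 4, Dover→F1 7, Milton→F1 2, Ryde→F1 10. Service cost 74.
{F3}: service cost 85
{F2}: service cost 90
Among all 3 size-1 choices, {F1} is lowest.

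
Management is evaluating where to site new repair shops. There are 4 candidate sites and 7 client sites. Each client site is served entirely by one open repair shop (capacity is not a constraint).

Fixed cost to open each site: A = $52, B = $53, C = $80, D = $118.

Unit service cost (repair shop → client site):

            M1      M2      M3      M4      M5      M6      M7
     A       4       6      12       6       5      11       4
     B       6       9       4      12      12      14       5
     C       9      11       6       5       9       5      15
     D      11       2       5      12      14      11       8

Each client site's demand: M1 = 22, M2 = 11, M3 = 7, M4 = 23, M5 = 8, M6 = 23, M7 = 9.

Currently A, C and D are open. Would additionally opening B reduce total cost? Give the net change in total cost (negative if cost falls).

Current service cost with {A, C, D}: 451.
Adding B: each client site re-picks its cheapest; new service cost 444, saving 7.
Extra fixed cost: 53. Net change = 53 − 7 = 46.
(Totals: 701 → 747.)

No — net change +46 (cost rises by 46).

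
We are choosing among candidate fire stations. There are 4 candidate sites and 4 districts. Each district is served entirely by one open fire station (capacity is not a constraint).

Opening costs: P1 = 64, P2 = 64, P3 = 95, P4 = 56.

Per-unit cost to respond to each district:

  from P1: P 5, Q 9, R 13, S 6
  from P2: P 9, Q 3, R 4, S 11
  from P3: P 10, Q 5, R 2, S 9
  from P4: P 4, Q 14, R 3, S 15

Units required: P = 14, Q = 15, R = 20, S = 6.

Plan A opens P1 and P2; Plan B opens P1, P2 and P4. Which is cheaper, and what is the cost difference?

Plan A: {P1, P2}: P→P1 5·14=70, Q→P2 3·15=45, R→P2 4·20=80, S→P1 6·6=36. Service 231; fixed 128; total 359.
Plan B: {P1, P2, P4}: P→P4 4·14=56, Q→P2 3·15=45, R→P4 3·20=60, S→P1 6·6=36. Service 197; fixed 184; total 381.
Difference: |359 − 381| = 22.

Plan A is cheaper by 22.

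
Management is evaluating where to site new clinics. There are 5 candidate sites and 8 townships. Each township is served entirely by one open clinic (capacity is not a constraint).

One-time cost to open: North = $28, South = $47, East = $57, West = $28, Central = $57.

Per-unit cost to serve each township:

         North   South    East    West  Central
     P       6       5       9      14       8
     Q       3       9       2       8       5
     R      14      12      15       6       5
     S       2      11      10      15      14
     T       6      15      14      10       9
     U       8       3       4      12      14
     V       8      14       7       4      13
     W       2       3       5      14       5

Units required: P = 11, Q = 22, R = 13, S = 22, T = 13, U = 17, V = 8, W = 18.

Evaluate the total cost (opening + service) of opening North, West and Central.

Total cost: 636

Each township is assigned to its cheapest site among the open ones.
{North, West, Central}: P→North 6·11=66, Q→North 3·22=66, R→Central 5·13=65, S→North 2·22=44, T→North 6·13=78, U→North 8·17=136, V→West 4·8=32, W→North 2·18=36. Service 523; fixed 113; total 636.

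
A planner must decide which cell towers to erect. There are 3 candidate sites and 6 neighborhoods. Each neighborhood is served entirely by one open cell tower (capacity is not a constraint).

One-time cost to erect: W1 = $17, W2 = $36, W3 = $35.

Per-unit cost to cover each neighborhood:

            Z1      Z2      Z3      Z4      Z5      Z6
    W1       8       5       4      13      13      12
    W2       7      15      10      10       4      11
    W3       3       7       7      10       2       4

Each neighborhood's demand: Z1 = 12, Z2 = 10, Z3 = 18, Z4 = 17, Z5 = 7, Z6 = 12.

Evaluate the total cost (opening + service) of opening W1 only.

Total cost: 691

Each neighborhood is assigned to its cheapest site among the open ones.
{W1}: Z1→W1 8·12=96, Z2→W1 5·10=50, Z3→W1 4·18=72, Z4→W1 13·17=221, Z5→W1 13·7=91, Z6→W1 12·12=144. Service 674; fixed 17; total 691.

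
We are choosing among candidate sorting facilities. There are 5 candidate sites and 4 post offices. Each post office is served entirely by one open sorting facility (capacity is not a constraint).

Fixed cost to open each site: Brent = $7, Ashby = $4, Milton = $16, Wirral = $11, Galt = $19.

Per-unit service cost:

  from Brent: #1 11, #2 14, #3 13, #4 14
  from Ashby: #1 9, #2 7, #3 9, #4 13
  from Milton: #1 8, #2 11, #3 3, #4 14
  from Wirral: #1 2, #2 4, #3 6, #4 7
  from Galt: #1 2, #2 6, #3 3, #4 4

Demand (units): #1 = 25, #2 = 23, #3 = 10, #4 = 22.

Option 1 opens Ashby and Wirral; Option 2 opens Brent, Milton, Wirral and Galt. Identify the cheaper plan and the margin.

Option 2 is cheaper by 58.

Option 1: {Ashby, Wirral}: #1→Wirral 2·25=50, #2→Wirral 4·23=92, #3→Wirral 6·10=60, #4→Wirral 7·22=154. Service 356; fixed 15; total 371.
Option 2: {Brent, Milton, Wirral, Galt}: #1→Wirral 2·25=50, #2→Wirral 4·23=92, #3→Milton 3·10=30, #4→Galt 4·22=88. Service 260; fixed 53; total 313.
Difference: |371 − 313| = 58.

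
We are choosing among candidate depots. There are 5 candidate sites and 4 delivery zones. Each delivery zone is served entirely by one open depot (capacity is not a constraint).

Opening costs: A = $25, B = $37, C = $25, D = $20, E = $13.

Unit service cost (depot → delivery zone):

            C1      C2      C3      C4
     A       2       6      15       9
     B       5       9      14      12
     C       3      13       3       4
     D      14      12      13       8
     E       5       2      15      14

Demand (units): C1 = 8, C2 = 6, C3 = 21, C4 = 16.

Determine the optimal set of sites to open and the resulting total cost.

For any fixed open set, each delivery zone goes to its cheapest open site; total = fixed + service.
{C, E}: C1→C 3·8=24, C2→E 2·6=12, C3→C 3·21=63, C4→C 4·16=64. Service 163; fixed 38; total 201.
{A, C, E}: C1→A 2·8=16, C2→E 2·6=12, C3→C 3·21=63, C4→C 4·16=64. Service 155; fixed 63; total 218.
{C, D, E}: C1→C 3·8=24, C2→E 2·6=12, C3→C 3·21=63, C4→C 4·16=64. Service 163; fixed 58; total 221.
{A, B, C, D, E}: service 155 + fixed 120 = 275
No other subset beats 201.

Open C and E; minimum total cost 201.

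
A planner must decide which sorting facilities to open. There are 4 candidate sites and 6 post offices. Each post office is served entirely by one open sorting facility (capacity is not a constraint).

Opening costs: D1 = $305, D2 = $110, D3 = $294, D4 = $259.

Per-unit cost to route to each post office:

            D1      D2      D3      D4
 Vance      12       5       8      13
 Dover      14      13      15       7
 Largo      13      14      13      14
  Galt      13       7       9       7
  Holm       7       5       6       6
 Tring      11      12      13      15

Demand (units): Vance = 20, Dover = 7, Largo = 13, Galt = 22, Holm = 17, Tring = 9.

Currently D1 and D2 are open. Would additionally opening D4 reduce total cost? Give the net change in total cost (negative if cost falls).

No — net change +217 (cost rises by 217).

Current service cost with {D1, D2}: 698.
Adding D4: each post office re-picks its cheapest; new service cost 656, saving 42.
Extra fixed cost: 259. Net change = 259 − 42 = 217.
(Totals: 1113 → 1330.)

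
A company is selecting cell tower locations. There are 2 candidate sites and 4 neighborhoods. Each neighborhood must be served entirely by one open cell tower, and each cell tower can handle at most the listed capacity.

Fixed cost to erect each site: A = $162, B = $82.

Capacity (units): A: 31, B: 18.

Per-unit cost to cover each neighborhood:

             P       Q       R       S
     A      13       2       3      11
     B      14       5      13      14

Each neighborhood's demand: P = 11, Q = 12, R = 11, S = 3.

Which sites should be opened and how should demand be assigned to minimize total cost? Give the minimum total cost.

Open {A, B}: P→B 14·11=154, Q→A 2·12=24, R→A 3·11=33, S→A 11·3=33.
Loads: A carries 26/31, B carries 11/18. Service 244; fixed 244; total 488.
Next best feasible plan costs 497.

Minimum total cost: 488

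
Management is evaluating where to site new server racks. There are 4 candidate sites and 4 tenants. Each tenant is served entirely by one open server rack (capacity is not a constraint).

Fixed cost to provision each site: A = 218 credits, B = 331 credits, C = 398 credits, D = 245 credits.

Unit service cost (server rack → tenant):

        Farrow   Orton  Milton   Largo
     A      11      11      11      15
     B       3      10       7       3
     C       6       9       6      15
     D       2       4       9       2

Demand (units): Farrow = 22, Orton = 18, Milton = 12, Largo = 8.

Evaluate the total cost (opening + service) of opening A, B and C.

Total cost: 1271

Each tenant is assigned to its cheapest site among the open ones.
{A, B, C}: Farrow→B 3·22=66, Orton→C 9·18=162, Milton→C 6·12=72, Largo→B 3·8=24. Service 324; fixed 947; total 1271.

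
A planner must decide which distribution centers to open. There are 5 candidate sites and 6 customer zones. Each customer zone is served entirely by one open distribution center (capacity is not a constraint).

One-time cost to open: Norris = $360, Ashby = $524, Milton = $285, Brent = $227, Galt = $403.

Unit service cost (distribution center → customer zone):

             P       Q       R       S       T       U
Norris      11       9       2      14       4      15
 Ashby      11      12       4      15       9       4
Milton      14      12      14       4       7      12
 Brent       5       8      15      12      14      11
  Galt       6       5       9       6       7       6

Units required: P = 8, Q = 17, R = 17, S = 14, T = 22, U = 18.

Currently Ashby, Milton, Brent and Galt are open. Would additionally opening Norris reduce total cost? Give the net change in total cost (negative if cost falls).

Current service cost with {Ashby, Milton, Brent, Galt}: 475.
Adding Norris: each customer zone re-picks its cheapest; new service cost 375, saving 100.
Extra fixed cost: 360. Net change = 360 − 100 = 260.
(Totals: 1914 → 2174.)

No — net change +260 (cost rises by 260).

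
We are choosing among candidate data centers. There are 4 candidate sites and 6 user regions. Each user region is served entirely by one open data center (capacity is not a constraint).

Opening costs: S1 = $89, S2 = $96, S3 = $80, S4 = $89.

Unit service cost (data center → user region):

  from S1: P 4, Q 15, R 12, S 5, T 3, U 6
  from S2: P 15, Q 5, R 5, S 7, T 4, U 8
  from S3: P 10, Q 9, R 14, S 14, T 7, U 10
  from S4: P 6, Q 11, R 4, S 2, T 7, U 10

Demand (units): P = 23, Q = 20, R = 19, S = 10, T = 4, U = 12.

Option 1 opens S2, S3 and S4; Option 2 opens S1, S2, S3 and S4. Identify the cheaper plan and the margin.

Option 1: {S2, S3, S4}: P→S4 6·23=138, Q→S2 5·20=100, R→S4 4·19=76, S→S4 2·10=20, T→S2 4·4=16, U→S2 8·12=96. Service 446; fixed 265; total 711.
Option 2: {S1, S2, S3, S4}: P→S1 4·23=92, Q→S2 5·20=100, R→S4 4·19=76, S→S4 2·10=20, T→S1 3·4=12, U→S1 6·12=72. Service 372; fixed 354; total 726.
Difference: |711 − 726| = 15.

Option 1 is cheaper by 15.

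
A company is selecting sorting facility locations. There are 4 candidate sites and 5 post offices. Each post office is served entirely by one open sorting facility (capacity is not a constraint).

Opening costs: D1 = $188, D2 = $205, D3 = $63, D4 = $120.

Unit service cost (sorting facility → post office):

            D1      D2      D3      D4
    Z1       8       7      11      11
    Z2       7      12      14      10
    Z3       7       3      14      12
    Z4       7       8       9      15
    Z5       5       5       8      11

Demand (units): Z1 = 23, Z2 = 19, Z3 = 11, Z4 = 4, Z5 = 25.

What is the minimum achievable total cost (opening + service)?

For any fixed open set, each post office goes to its cheapest open site; total = fixed + service.
{D1}: Z1→D1 8·23=184, Z2→D1 7·19=133, Z3→D1 7·11=77, Z4→D1 7·4=28, Z5→D1 5·25=125. Service 547; fixed 188; total 735.
{D2}: Z1→D2 7·23=161, Z2→D2 12·19=228, Z3→D2 3·11=33, Z4→D2 8·4=32, Z5→D2 5·25=125. Service 579; fixed 205; total 784.
{D1, D3}: service 547 + fixed 251 = 798
{D1, D2, D3, D4}: service 480 + fixed 576 = 1056
No other subset beats 735.

Minimum total cost: 735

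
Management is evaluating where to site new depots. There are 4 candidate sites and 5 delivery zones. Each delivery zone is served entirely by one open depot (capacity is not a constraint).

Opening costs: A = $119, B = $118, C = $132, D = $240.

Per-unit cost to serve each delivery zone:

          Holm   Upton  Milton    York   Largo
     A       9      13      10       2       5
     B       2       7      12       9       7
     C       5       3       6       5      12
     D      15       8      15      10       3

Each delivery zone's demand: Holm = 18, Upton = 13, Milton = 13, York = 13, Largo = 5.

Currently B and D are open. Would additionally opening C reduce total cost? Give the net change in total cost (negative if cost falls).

Current service cost with {B, D}: 415.
Adding C: each delivery zone re-picks its cheapest; new service cost 233, saving 182.
Extra fixed cost: 132. Net change = 132 − 182 = -50.
(Totals: 773 → 723.)

Yes — net change −50 (cost falls by 50).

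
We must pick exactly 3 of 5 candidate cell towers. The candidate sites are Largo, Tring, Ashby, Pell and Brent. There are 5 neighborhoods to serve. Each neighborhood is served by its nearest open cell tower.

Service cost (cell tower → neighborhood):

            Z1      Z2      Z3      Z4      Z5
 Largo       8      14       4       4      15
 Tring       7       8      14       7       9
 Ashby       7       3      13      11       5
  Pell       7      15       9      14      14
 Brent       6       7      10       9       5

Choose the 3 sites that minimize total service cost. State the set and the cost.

With exactly 3 open, each neighborhood uses its cheapest among the chosen.
{Largo, Ashby, Brent}: Z1→Brent 6, Z2→Ashby 3, Z3→Largo 4, Z4→Largo 4, Z5→Ashby 5. Service cost 22.
{Largo, Tring, Ashby}: service cost 23
{Largo, Ashby, Pell}: service cost 23
Among all 10 size-3 choices, {Largo, Ashby, Brent} is lowest.

Choose Largo, Ashby and Brent; total service cost 22.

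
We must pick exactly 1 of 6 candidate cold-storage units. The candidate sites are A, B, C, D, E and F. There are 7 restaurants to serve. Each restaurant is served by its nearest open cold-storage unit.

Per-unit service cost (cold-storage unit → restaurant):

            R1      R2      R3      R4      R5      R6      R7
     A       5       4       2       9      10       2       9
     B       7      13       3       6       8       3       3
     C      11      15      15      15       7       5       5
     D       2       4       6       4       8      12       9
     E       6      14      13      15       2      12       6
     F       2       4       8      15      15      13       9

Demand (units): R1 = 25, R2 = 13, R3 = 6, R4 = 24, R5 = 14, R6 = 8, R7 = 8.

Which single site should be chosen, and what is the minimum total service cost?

Choose D only; total service cost 514.

With exactly 1 open, each restaurant uses its cheapest among the chosen.
{D}: R1→D 2·25=50, R2→D 4·13=52, R3→D 6·6=36, R4→D 4·24=96, R5→D 8·14=112, R6→D 12·8=96, R7→D 9·8=72. Service cost 514.
{A}: service cost 633
{B}: service cost 666
Among all 6 size-1 choices, {D} is lowest.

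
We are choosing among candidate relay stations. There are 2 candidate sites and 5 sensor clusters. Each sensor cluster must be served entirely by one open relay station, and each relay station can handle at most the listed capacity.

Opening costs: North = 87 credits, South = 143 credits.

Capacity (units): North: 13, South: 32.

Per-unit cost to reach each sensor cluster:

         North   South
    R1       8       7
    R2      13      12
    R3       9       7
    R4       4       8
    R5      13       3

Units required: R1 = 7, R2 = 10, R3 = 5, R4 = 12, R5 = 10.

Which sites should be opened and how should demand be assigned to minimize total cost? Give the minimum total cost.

Minimum total cost: 512

Open {North, South}: R1→South 7·7=49, R2→South 12·10=120, R3→South 7·5=35, R4→North 4·12=48, R5→South 3·10=30.
Loads: North carries 12/13, South carries 32/32. Service 282; fixed 230; total 512.
Next best feasible plan costs 577.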